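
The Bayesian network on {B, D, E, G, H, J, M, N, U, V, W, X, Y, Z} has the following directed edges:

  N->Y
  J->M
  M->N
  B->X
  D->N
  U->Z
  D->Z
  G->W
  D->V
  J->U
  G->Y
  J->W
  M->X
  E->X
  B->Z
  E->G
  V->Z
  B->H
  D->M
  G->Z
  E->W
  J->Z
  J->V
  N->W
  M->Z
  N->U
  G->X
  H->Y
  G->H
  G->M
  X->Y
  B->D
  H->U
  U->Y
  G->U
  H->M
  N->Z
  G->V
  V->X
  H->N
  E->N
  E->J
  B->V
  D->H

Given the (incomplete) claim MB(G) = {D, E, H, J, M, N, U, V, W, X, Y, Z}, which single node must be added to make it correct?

G has parent E.
Children of G: H, M, U, V, W, X, Y, Z.
Co-parents of G (other parents of its children):
  H also has parents B, D.
  M's other parents are D, H, J.
  parents(U) \ {G} = {H, J, N}.
  V also has parents B, D, J.
  parents(W) \ {G} = {E, J, N}.
  parents(X) \ {G} = {B, E, M, V}.
  parents(Y) \ {G} = {H, N, U, X}.
  parents(Z) \ {G} = {B, D, J, M, N, U, V}.
MB(G) = {B, D, E, H, J, M, N, U, V, W, X, Y, Z}.
Comparing with the claimed set, B is missing.

B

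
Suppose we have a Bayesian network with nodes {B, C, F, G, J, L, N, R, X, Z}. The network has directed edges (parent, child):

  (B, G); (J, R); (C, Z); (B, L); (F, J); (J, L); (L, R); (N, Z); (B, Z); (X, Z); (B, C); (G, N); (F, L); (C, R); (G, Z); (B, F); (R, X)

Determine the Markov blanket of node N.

{B, C, G, X, Z}

Pa(N) = {G}.
Children of N: Z.
Co-parents of N (other parents of its children):
  Z: B, C, G, X
Union: {G} ∪ {Z} ∪ {B, C, G, X} = {B, C, G, X, Z}.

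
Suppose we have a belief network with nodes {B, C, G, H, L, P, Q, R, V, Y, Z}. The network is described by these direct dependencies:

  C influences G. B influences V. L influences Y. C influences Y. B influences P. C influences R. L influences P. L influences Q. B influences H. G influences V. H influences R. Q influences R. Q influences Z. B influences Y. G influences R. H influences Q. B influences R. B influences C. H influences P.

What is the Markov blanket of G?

{B, C, H, Q, R, V}

The Markov blanket of a node is its parents, its children, and the other parents of its children.
G's parents: C.
G has children R, V.
For each child, the remaining parents (spouses of G):
  R also has parents B, C, H, Q.
  parents(V) \ {G} = {B}.
Union: {C} ∪ {R, V} ∪ {B, C, H, Q} = {B, C, H, Q, R, V}.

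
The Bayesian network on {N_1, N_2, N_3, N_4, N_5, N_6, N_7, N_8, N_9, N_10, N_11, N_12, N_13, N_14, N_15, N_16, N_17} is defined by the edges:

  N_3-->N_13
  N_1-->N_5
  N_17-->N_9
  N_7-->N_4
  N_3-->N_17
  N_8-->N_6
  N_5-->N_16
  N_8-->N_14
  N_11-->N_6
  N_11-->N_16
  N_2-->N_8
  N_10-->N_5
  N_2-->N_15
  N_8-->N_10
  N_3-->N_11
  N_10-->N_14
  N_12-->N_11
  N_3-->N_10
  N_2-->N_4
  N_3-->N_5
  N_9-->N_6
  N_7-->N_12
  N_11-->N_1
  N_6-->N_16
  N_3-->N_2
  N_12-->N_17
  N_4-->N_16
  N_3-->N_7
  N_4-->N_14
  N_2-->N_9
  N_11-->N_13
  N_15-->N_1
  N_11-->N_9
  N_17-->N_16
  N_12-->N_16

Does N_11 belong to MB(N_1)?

N_11 is a parent of N_1.
So N_11 ∈ MB(N_1).

Yes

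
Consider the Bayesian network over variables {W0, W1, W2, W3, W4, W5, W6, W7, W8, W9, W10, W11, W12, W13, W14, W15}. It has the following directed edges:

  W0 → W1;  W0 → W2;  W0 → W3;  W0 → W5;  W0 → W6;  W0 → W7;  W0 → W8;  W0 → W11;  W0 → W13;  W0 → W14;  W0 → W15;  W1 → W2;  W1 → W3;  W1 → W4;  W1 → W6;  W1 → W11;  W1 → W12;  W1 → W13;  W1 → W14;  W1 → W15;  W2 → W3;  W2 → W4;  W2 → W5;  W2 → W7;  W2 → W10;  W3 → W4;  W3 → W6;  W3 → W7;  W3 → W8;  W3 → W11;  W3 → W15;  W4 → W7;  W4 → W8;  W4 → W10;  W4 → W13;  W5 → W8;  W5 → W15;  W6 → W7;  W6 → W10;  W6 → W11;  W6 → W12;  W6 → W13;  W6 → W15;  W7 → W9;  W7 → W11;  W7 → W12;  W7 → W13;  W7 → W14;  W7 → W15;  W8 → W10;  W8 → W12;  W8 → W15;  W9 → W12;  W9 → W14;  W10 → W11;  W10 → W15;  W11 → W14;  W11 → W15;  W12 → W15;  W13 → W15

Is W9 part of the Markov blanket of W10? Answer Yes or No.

No

W10's parents: W2, W4, W6, W8.
W10 has children W11, W15.
For each child, the remaining parents (spouses of W10):
  W11: W0, W1, W3, W6, W7
  W15: W0, W1, W3, W5, W6, W7, W8, W11, W12, W13
MB(W10) = {W0, W1, W2, W3, W4, W5, W6, W7, W8, W11, W12, W13, W15}; W9 is not in this set.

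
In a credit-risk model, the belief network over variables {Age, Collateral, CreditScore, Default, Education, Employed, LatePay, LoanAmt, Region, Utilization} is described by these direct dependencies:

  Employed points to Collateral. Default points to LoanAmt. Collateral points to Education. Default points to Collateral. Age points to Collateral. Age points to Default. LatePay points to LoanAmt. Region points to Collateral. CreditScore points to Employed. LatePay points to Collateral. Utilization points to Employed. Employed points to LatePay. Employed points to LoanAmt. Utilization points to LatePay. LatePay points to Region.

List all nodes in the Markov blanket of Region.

{Age, Collateral, Default, Employed, LatePay}

The Markov blanket of a node is its parents, its children, and the other parents of its children.
Children of Region: Collateral.
Region's parents: LatePay.
Other parents of Region's children:
  Collateral: Age, Default, Employed, LatePay
Taking the union gives {Age, Collateral, Default, Employed, LatePay}.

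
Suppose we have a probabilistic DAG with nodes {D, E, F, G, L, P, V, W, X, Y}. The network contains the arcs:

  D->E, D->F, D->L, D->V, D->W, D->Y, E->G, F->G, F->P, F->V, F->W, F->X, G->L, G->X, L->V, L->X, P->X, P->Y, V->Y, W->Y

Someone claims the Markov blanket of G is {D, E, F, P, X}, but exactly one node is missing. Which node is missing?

L

A node's Markov blanket = Pa ∪ Ch ∪ (parents of Ch other than the node itself).
G has parents E, F.
Children of G: L, X.
For each child, the remaining parents (spouses of G):
  L's other parent is D.
  parents(X) \ {G} = {F, L, P}.
MB(G) = {D, E, F, L, P, X}.
Comparing with the claimed set, L is missing.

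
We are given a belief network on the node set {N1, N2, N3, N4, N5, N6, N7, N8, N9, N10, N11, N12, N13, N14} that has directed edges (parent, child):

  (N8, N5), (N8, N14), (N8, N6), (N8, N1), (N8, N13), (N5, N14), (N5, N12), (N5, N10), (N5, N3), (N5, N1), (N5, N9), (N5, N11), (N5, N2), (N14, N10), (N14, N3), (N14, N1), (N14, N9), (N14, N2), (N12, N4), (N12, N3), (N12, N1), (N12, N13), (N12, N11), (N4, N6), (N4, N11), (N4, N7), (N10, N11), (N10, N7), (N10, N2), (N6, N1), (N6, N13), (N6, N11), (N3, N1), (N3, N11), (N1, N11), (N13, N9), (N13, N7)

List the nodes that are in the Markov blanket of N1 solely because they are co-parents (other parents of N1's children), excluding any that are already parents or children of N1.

{N4, N10}

Children of N1: N11.
  N11 also has parents N3, N4, N5, N6, N10, N12.
Excluding nodes already adjacent to N1 (N3, N5, N6, N8, N11, N12, N14), the co-parent-only contribution is {N4, N10}.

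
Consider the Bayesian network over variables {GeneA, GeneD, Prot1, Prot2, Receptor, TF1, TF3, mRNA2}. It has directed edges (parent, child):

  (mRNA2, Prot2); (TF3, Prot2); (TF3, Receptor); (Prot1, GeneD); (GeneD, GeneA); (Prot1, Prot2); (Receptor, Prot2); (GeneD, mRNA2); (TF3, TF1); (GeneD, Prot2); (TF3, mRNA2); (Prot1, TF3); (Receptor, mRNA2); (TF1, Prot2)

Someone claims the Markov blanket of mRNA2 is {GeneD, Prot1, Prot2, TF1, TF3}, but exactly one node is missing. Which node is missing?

Receptor

Recall MB(v) = parents ∪ children ∪ spouses, where spouses are the other parents of v's children.
Pa(mRNA2) = {GeneD, Receptor, TF3}.
mRNA2's children: Prot2.
Other parents of mRNA2's children:
  Prot2: GeneD, Prot1, Receptor, TF1, TF3
MB(mRNA2) = {GeneD, Prot1, Prot2, Receptor, TF1, TF3}.
Comparing with the claimed set, Receptor is missing.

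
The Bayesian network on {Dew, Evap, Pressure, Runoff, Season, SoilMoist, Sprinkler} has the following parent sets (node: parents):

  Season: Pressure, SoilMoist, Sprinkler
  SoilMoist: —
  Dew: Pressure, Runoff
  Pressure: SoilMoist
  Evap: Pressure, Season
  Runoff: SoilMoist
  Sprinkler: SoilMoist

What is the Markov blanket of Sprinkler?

Recall MB(v) = parents ∪ children ∪ spouses, where spouses are the other parents of v's children.
Sprinkler's children: Season.
Parents of Sprinkler: SoilMoist.
Parents of each child, excluding Sprinkler:
  Season's other parents are Pressure, SoilMoist.
Union: {SoilMoist} ∪ {Season} ∪ {Pressure, SoilMoist} = {Pressure, Season, SoilMoist}.

{Pressure, Season, SoilMoist}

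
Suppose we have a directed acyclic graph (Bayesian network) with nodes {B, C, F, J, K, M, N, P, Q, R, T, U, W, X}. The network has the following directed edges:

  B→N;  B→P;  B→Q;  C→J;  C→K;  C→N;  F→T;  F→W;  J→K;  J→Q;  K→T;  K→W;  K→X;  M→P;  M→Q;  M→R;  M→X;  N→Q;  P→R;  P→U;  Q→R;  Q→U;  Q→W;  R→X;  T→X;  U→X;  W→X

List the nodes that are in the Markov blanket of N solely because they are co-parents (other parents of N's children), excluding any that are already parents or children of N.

Children of N: Q.
  Q: B, J, M
Excluding nodes already adjacent to N (B, C, Q), the co-parent-only contribution is {J, M}.

{J, M}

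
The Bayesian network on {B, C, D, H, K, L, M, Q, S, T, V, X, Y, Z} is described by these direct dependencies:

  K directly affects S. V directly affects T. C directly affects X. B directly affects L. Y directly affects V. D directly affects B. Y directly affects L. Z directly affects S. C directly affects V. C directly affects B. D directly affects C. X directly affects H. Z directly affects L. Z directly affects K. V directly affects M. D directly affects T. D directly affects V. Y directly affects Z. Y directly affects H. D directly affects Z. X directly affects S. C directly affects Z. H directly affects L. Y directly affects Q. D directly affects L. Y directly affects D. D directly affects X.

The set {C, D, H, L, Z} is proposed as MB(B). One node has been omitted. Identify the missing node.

Y

A node's Markov blanket = Pa ∪ Ch ∪ (parents of Ch other than the node itself).
Ch(B) = {L}.
B's parents: C, D.
Other parents of B's children:
  L also has parents D, H, Y, Z.
MB(B) = {C, D, H, L, Y, Z}.
Comparing with the claimed set, Y is missing.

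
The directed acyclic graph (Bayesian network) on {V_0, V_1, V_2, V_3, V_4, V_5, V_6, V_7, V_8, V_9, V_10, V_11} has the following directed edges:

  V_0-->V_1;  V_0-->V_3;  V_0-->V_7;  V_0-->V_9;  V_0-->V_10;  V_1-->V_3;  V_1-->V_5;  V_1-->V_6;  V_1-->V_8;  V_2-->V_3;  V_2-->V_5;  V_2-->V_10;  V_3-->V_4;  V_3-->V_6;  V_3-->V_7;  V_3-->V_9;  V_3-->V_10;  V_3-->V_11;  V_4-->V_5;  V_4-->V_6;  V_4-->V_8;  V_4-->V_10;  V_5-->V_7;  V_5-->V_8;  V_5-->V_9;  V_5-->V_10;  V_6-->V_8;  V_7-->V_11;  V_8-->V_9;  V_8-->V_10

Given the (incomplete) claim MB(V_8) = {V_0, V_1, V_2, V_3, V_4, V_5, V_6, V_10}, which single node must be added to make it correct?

V_9

A node's Markov blanket = Pa ∪ Ch ∪ (parents of Ch other than the node itself).
Children of V_8: V_9, V_10.
V_8 has parents V_1, V_4, V_5, V_6.
Co-parents of V_8 (other parents of its children):
  V_9: V_0, V_3, V_5
  V_10: V_0, V_2, V_3, V_4, V_5
MB(V_8) = {V_0, V_1, V_2, V_3, V_4, V_5, V_6, V_9, V_10}.
Comparing with the claimed set, V_9 is missing.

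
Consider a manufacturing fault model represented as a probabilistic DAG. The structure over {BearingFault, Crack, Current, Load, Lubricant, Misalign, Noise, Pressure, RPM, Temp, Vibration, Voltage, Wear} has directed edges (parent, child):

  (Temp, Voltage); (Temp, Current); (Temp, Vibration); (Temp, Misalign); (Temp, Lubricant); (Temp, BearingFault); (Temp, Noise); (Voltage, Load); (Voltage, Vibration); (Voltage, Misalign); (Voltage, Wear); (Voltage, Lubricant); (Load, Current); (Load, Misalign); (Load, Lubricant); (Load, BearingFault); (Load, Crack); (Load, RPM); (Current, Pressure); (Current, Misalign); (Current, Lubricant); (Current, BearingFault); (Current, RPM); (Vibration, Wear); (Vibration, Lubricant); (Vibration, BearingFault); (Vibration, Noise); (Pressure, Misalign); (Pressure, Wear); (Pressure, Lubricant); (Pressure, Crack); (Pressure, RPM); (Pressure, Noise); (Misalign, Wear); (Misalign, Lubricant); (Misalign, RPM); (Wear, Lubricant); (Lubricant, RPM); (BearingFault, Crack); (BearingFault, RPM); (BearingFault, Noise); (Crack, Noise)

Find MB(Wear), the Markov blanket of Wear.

{Current, Load, Lubricant, Misalign, Pressure, Temp, Vibration, Voltage}

Wear's parents: Misalign, Pressure, Vibration, Voltage.
Wear's children: Lubricant.
Other parents of Wear's children:
  Lubricant: Current, Load, Misalign, Pressure, Temp, Vibration, Voltage
So the Markov blanket of Wear is {Current, Load, Lubricant, Misalign, Pressure, Temp, Vibration, Voltage}.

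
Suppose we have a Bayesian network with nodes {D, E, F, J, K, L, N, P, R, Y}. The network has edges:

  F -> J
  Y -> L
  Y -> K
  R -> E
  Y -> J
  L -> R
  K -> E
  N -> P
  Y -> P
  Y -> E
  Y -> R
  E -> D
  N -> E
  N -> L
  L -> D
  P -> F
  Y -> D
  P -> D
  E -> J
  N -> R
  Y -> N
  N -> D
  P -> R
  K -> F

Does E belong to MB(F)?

E is a co-parent of F: both are parents of J.
So E ∈ MB(F).

Yes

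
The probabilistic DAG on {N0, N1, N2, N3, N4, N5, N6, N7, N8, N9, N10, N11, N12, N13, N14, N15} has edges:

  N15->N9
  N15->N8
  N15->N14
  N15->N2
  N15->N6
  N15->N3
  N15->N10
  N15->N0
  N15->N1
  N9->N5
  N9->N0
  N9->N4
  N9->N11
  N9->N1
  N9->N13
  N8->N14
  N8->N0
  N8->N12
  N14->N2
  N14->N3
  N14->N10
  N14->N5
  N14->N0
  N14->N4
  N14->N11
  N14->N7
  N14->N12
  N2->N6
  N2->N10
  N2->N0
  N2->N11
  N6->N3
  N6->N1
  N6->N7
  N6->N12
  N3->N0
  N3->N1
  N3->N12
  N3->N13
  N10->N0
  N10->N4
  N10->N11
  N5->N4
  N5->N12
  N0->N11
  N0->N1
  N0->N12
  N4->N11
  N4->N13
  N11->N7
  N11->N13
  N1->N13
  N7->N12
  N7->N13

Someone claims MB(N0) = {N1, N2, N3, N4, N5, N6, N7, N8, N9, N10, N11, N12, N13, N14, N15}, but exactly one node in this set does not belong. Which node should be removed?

N13

Children of N0: N1, N11, N12.
N0 has parents N2, N3, N8, N9, N10, N14, N15.
Co-parents of N0 (other parents of its children):
  N11: N2, N4, N9, N10, N14
  N1: N3, N6, N9, N15
  N12: N3, N5, N6, N7, N8, N14
MB(N0) = {N1, N2, N3, N4, N5, N6, N7, N8, N9, N10, N11, N12, N14, N15}.
N13 is neither a parent, child, nor co-parent of N0, so it does not belong.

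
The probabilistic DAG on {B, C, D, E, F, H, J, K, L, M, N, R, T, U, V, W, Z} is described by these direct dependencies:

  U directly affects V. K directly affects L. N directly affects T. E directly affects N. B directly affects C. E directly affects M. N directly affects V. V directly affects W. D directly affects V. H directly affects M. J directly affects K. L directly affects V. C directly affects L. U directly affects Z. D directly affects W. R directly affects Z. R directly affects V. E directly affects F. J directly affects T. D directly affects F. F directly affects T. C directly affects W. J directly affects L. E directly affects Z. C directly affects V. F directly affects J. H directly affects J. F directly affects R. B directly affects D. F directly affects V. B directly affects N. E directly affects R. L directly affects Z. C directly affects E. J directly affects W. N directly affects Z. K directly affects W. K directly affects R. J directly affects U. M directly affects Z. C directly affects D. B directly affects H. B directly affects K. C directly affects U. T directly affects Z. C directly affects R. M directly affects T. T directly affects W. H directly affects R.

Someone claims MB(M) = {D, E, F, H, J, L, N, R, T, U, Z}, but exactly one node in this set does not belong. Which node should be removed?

The Markov blanket of a node is its parents, its children, and the other parents of its children.
Pa(M) = {E, H}.
M's children: T, Z.
Co-parents of M (other parents of its children):
  T's other parents are F, J, N.
  parents(Z) \ {M} = {E, L, N, R, T, U}.
MB(M) = {E, F, H, J, L, N, R, T, U, Z}.
D is neither a parent, child, nor co-parent of M, so it does not belong.

D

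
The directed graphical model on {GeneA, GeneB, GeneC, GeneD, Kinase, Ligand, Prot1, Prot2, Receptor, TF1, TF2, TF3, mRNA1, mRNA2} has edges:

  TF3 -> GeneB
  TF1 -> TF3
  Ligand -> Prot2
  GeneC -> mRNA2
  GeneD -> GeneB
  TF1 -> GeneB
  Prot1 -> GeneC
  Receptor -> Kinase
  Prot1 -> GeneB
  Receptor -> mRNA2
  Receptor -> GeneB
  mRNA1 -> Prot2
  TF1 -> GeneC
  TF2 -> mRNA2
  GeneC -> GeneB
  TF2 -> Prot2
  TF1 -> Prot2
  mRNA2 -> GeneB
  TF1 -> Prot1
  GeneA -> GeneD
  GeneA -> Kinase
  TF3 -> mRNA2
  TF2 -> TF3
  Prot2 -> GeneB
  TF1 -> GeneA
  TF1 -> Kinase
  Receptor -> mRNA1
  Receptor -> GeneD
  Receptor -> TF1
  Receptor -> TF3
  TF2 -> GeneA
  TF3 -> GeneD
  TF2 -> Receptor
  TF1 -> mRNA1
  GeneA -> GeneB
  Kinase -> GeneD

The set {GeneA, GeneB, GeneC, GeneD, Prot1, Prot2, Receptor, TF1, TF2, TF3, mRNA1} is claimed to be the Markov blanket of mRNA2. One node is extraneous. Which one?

mRNA1

mRNA2's parents: GeneC, Receptor, TF2, TF3.
Ch(mRNA2) = {GeneB}.
For each child, the remaining parents (spouses of mRNA2):
  GeneB: GeneA, GeneC, GeneD, Prot1, Prot2, Receptor, TF1, TF3
MB(mRNA2) = {GeneA, GeneB, GeneC, GeneD, Prot1, Prot2, Receptor, TF1, TF2, TF3}.
mRNA1 is neither a parent, child, nor co-parent of mRNA2, so it does not belong.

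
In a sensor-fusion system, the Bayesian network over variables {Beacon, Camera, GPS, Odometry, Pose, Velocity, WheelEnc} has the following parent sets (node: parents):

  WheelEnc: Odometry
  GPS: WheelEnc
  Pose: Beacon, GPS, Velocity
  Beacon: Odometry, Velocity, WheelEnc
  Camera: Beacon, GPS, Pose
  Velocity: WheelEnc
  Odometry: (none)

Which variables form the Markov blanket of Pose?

{Beacon, Camera, GPS, Velocity}

The Markov blanket of a node is its parents, its children, and the other parents of its children.
Parents of Pose: Beacon, GPS, Velocity.
Pose has child Camera.
Parents of each child, excluding Pose:
  parents(Camera) \ {Pose} = {Beacon, GPS}.
Union: {Beacon, GPS, Velocity} ∪ {Camera} ∪ {Beacon, GPS} = {Beacon, Camera, GPS, Velocity}.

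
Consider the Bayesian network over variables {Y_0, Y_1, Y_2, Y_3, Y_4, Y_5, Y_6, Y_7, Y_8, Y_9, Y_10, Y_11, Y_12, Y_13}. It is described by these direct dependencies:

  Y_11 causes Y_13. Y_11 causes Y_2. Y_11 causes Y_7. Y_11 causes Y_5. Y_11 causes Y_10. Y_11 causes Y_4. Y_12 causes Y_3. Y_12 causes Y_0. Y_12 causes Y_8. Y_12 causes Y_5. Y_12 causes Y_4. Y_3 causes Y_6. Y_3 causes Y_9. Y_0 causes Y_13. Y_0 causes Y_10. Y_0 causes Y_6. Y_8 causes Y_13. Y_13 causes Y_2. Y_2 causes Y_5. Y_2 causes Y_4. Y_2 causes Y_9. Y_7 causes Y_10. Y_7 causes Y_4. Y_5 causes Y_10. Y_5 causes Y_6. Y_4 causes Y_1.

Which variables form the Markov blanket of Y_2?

{Y_3, Y_4, Y_5, Y_7, Y_9, Y_11, Y_12, Y_13}

The Markov blanket of a node is its parents, its children, and the other parents of its children.
Y_2 has parents Y_11, Y_13.
Y_2's children: Y_4, Y_5, Y_9.
Other parents of Y_2's children:
  Y_5's other parents are Y_11, Y_12.
  Y_4 also has parents Y_7, Y_11, Y_12.
  Y_9's other parent is Y_3.
So the Markov blanket of Y_2 is {Y_3, Y_4, Y_5, Y_7, Y_9, Y_11, Y_12, Y_13}.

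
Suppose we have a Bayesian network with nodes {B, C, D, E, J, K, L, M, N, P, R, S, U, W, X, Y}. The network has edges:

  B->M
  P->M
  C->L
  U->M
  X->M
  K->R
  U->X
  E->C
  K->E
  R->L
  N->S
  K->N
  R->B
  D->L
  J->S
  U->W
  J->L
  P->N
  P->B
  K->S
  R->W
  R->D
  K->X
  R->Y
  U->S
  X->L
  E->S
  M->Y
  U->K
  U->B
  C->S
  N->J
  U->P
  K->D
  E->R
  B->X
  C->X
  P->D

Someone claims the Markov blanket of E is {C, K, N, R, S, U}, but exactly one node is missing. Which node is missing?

The Markov blanket of a node is its parents, its children, and the other parents of its children.
Children of E: C, R, S.
E has parent K.
Co-parents of E (other parents of its children):
  R's other parent is K.
  C has no other parent.
  parents(S) \ {E} = {C, J, K, N, U}.
MB(E) = {C, J, K, N, R, S, U}.
Comparing with the claimed set, J is missing.

J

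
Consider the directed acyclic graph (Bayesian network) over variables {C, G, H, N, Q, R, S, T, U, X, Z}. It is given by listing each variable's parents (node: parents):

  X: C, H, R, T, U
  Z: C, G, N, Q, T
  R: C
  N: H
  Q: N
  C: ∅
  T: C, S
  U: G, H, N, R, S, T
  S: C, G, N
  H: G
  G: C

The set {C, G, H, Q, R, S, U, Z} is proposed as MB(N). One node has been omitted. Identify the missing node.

N has parent H.
Ch(N) = {Q, S, U, Z}.
Parents of each child, excluding N:
  Q: no additional parents.
  parents(S) \ {N} = {C, G}.
  parents(U) \ {N} = {G, H, R, S, T}.
  Z also has parents C, G, Q, T.
MB(N) = {C, G, H, Q, R, S, T, U, Z}.
Comparing with the claimed set, T is missing.

T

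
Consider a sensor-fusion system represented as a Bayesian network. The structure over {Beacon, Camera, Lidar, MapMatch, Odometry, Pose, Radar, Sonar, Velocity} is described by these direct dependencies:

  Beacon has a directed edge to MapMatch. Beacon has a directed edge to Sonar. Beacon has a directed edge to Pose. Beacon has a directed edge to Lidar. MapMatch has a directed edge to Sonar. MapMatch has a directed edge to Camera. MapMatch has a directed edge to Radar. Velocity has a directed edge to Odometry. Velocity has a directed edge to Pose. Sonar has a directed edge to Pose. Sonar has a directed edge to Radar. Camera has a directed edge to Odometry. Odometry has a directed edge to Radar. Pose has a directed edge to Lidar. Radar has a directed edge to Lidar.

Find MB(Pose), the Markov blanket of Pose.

By definition, MB(Pose) is built from Pose's parents, Pose's children, and the co-parents of Pose.
Pose's parents: Beacon, Sonar, Velocity.
Pose has child Lidar.
Parents of each child, excluding Pose:
  parents(Lidar) \ {Pose} = {Beacon, Radar}.
Taking the union gives {Beacon, Lidar, Radar, Sonar, Velocity}.

{Beacon, Lidar, Radar, Sonar, Velocity}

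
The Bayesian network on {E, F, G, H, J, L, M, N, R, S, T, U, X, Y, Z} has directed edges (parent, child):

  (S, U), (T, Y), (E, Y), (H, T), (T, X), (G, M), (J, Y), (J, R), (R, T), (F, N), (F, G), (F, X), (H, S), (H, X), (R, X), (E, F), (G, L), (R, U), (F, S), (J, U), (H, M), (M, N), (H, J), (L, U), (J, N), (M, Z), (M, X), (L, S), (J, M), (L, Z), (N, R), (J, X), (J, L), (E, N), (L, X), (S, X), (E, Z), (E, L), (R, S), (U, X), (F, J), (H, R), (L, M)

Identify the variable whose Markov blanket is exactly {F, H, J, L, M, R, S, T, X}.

U

The target node must have every member of {F, H, J, L, M, R, S, T, X} as a parent, child, or co-parent, and no others.
Parents of U: J, L, R, S; children: X; co-parents: F, H, J, L, M, R, S, T.
These exactly cover the given set, so the node is U.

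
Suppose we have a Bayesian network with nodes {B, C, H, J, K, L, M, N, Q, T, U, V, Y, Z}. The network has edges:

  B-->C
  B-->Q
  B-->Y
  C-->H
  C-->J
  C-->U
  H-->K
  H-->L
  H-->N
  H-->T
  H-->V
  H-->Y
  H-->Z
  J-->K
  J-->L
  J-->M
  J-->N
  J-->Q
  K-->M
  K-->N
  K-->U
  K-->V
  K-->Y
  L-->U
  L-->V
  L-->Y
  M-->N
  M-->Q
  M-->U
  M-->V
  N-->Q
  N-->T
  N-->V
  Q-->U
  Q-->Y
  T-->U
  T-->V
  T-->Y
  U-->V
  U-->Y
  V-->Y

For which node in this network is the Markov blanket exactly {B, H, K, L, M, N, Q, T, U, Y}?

V

The target node must have every member of {B, H, K, L, M, N, Q, T, U, Y} as a parent, child, or co-parent, and no others.
Parents of V: H, K, L, M, N, T, U; children: Y; co-parents: B, H, K, L, Q, T, U.
These exactly cover the given set, so the node is V.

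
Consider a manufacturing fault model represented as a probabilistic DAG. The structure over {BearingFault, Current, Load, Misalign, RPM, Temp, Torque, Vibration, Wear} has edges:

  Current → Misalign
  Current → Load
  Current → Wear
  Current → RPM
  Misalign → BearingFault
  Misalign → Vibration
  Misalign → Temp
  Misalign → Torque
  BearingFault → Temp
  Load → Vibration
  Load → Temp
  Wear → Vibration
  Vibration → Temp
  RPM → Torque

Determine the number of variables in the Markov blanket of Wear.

4

A node's Markov blanket = Pa ∪ Ch ∪ (parents of Ch other than the node itself).
Pa(Wear) = {Current}.
Wear has child Vibration.
For each child, the remaining parents (spouses of Wear):
  Vibration also has parents Load, Misalign.
MB(Wear) = {Current, Load, Misalign, Vibration}, which has 4 nodes.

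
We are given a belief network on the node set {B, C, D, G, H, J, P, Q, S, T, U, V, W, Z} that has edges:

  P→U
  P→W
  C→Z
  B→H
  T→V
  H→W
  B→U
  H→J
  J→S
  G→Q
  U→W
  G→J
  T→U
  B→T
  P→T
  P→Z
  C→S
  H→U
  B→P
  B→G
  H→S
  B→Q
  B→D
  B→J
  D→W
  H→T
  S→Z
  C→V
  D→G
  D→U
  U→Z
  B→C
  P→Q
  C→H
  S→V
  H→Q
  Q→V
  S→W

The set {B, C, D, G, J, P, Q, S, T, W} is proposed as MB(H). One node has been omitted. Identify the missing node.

U

Children of H: J, Q, S, T, U, W.
H has parents B, C.
Parents of each child, excluding H:
  parents(J) \ {H} = {B, G}.
  parents(Q) \ {H} = {B, G, P}.
  S also has parents C, J.
  T's other parents are B, P.
  parents(U) \ {H} = {B, D, P, T}.
  parents(W) \ {H} = {D, P, S, U}.
MB(H) = {B, C, D, G, J, P, Q, S, T, U, W}.
Comparing with the claimed set, U is missing.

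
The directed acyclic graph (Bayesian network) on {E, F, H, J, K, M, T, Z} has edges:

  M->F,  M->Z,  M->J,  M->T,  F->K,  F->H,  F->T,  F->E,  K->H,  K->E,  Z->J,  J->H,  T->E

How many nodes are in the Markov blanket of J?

Parents of J: M, Z.
J has child H.
Co-parents of J (other parents of its children):
  H: F, K
MB(J) = {F, H, K, M, Z}, which has 5 nodes.

5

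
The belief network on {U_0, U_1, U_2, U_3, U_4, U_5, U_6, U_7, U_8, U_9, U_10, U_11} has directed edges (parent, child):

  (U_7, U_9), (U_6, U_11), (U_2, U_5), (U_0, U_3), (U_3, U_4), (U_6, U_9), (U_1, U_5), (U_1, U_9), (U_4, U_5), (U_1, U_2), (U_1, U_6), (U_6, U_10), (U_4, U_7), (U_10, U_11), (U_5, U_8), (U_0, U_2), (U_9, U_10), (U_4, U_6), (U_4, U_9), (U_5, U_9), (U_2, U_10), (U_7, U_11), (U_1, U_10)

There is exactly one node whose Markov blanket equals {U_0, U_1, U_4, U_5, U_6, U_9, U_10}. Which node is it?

U_2

The target node must have every member of {U_0, U_1, U_4, U_5, U_6, U_9, U_10} as a parent, child, or co-parent, and no others.
Parents of U_2: U_0, U_1; children: U_5, U_10; co-parents: U_1, U_4, U_6, U_9.
These exactly cover the given set, so the node is U_2.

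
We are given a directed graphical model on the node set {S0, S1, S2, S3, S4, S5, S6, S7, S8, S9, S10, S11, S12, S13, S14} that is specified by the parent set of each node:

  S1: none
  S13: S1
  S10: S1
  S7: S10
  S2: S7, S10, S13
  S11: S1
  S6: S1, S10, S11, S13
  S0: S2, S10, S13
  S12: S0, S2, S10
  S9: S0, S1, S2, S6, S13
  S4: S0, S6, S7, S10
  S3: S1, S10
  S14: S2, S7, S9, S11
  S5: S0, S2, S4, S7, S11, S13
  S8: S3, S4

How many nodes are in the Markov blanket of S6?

9

Pa(S6) = {S1, S10, S11, S13}.
S6 has children S4, S9.
Parents of each child, excluding S6:
  S9: S0, S1, S2, S13
  S4: S0, S7, S10
MB(S6) = {S0, S1, S2, S4, S7, S9, S10, S11, S13}, which has 9 nodes.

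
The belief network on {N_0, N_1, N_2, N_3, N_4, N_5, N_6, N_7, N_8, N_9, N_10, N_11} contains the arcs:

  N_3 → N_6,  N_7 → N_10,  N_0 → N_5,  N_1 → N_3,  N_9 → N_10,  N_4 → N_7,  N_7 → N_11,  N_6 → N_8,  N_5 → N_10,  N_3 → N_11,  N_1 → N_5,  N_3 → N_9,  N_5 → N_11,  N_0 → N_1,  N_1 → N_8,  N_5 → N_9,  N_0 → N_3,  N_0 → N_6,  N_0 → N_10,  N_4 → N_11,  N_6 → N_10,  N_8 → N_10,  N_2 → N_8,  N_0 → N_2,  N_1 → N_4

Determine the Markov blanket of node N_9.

Children of N_9: N_10.
N_9 has parents N_3, N_5.
Co-parents of N_9 (other parents of its children):
  parents(N_10) \ {N_9} = {N_0, N_5, N_6, N_7, N_8}.
Union: {N_3, N_5} ∪ {N_10} ∪ {N_0, N_5, N_6, N_7, N_8} = {N_0, N_3, N_5, N_6, N_7, N_8, N_10}.

{N_0, N_3, N_5, N_6, N_7, N_8, N_10}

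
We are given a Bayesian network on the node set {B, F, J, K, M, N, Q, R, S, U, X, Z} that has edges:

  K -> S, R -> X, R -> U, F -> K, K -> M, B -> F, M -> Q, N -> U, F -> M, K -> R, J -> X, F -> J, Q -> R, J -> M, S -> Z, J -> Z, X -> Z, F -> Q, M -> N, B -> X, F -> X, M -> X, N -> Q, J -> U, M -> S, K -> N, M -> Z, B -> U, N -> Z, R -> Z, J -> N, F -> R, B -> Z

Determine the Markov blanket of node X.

{B, F, J, M, N, R, S, Z}

The Markov blanket of a node is its parents, its children, and the other parents of its children.
Pa(X) = {B, F, J, M, R}.
X has child Z.
Co-parents of X (other parents of its children):
  Z's other parents are B, J, M, N, R, S.
Union: {B, F, J, M, R} ∪ {Z} ∪ {B, J, M, N, R, S} = {B, F, J, M, N, R, S, Z}.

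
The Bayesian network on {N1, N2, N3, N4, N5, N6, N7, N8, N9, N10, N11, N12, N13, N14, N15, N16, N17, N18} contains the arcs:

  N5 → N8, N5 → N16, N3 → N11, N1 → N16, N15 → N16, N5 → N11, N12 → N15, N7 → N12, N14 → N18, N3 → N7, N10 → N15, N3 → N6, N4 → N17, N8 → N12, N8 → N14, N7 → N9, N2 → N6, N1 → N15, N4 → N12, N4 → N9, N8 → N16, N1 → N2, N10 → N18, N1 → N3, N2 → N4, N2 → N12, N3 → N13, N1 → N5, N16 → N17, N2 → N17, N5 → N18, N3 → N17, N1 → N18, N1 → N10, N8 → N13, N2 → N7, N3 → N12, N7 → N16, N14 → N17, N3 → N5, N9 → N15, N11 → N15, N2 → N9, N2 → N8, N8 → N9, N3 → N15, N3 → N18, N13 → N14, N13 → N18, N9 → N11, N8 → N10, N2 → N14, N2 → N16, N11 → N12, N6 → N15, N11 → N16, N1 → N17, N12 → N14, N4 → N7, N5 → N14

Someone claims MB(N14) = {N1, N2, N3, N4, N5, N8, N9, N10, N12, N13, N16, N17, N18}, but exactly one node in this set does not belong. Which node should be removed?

Pa(N14) = {N2, N5, N8, N12, N13}.
Children of N14: N17, N18.
For each child, the remaining parents (spouses of N14):
  N17 also has parents N1, N2, N3, N4, N16.
  N18 also has parents N1, N3, N5, N10, N13.
MB(N14) = {N1, N2, N3, N4, N5, N8, N10, N12, N13, N16, N17, N18}.
N9 is neither a parent, child, nor co-parent of N14, so it does not belong.

N9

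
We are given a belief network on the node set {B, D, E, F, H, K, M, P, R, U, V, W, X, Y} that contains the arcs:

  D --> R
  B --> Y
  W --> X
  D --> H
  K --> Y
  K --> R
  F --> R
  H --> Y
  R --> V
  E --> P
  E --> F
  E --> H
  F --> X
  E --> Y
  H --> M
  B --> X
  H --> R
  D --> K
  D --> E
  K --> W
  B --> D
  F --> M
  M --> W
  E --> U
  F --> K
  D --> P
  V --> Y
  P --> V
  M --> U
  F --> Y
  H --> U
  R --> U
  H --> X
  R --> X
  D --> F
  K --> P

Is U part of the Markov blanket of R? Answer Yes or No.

Yes

U is a child of R.
So U ∈ MB(R).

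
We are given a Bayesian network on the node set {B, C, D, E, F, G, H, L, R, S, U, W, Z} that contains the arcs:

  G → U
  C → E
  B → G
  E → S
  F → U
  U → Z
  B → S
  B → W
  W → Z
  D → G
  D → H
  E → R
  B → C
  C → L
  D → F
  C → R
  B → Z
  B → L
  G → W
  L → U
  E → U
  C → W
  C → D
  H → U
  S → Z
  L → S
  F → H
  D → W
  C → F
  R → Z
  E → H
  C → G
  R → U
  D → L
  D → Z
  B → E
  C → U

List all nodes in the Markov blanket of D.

{B, C, E, F, G, H, L, R, S, U, W, Z}

A node's Markov blanket = Pa ∪ Ch ∪ (parents of Ch other than the node itself).
Pa(D) = {C}.
D has children F, G, H, L, W, Z.
For each child, the remaining parents (spouses of D):
  F's other parent is C.
  G's other parents are B, C.
  H also has parents E, F.
  L also has parents B, C.
  parents(W) \ {D} = {B, C, G}.
  parents(Z) \ {D} = {B, R, S, U, W}.
Taking the union gives {B, C, E, F, G, H, L, R, S, U, W, Z}.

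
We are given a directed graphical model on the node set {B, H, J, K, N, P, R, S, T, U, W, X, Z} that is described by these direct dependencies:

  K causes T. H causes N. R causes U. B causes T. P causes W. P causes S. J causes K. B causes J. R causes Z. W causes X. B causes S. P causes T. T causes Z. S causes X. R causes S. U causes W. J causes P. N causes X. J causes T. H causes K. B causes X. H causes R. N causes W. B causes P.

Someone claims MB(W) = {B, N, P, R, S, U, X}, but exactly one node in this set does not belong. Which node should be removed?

W's children: X.
W has parents N, P, U.
Co-parents of W (other parents of its children):
  X: B, N, S
MB(W) = {B, N, P, S, U, X}.
R is neither a parent, child, nor co-parent of W, so it does not belong.

R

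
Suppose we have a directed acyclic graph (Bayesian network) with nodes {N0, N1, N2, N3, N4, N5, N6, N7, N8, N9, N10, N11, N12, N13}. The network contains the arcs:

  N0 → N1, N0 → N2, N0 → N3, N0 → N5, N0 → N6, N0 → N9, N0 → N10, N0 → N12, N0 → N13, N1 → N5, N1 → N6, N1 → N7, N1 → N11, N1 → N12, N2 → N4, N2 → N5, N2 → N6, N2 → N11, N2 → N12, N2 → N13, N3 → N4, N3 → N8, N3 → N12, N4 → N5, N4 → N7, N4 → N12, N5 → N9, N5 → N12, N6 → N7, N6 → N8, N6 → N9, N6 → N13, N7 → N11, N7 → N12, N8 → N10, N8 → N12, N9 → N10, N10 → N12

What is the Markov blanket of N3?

{N0, N1, N2, N4, N5, N6, N7, N8, N10, N12}

N3 has parent N0.
N3 has children N4, N8, N12.
Parents of each child, excluding N3:
  N4: N2
  N8: N6
  N12: N0, N1, N2, N4, N5, N7, N8, N10
Taking the union gives {N0, N1, N2, N4, N5, N6, N7, N8, N10, N12}.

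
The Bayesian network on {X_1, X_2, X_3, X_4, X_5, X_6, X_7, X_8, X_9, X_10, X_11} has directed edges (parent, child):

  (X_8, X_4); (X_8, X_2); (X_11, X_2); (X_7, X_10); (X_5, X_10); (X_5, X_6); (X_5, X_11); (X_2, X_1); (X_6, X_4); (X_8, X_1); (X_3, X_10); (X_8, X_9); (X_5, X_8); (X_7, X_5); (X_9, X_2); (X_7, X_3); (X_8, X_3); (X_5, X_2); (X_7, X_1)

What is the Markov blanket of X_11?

The Markov blanket of a node is its parents, its children, and the other parents of its children.
Children of X_11: X_2.
X_11's parents: X_5.
Parents of each child, excluding X_11:
  parents(X_2) \ {X_11} = {X_5, X_8, X_9}.
MB(X_11) = {X_2, X_5, X_8, X_9}.

{X_2, X_5, X_8, X_9}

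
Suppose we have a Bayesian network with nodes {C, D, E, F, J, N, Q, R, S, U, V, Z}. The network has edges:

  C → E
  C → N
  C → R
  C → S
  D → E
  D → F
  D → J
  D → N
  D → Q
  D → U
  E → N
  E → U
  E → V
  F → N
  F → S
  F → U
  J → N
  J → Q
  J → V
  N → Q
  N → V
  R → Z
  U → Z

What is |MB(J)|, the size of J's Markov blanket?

J's parents: D.
J has children N, Q, V.
Other parents of J's children:
  N also has parents C, D, E, F.
  Q also has parents D, N.
  V also has parents E, N.
MB(J) = {C, D, E, F, N, Q, V}, which has 7 nodes.

7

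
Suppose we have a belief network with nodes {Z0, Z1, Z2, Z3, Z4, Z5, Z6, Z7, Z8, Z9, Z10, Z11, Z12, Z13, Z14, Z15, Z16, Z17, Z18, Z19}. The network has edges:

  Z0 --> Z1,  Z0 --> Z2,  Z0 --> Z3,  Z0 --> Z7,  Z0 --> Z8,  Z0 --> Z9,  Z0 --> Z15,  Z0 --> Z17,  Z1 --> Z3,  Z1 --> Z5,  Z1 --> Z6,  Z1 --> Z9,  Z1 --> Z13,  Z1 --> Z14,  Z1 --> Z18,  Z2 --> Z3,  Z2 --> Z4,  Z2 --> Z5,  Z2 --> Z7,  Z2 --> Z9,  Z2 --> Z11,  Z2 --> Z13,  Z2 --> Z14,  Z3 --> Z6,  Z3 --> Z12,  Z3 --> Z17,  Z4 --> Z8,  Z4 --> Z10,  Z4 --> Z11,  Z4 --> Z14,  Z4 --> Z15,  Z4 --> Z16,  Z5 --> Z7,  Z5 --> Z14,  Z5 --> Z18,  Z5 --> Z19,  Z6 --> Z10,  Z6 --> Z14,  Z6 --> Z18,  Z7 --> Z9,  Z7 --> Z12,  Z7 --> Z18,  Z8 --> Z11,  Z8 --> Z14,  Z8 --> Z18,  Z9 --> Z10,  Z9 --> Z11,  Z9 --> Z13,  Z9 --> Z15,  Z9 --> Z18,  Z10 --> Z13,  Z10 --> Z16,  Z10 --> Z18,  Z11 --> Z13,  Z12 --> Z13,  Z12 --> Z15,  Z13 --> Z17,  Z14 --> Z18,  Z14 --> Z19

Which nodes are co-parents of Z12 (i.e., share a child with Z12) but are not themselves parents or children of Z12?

{Z0, Z1, Z2, Z4, Z9, Z10, Z11}

Children of Z12: Z13, Z15.
  Z13: Z1, Z2, Z9, Z10, Z11
  Z15: Z0, Z4, Z9
Excluding nodes already adjacent to Z12 (Z3, Z7, Z13, Z15), the co-parent-only contribution is {Z0, Z1, Z2, Z4, Z9, Z10, Z11}.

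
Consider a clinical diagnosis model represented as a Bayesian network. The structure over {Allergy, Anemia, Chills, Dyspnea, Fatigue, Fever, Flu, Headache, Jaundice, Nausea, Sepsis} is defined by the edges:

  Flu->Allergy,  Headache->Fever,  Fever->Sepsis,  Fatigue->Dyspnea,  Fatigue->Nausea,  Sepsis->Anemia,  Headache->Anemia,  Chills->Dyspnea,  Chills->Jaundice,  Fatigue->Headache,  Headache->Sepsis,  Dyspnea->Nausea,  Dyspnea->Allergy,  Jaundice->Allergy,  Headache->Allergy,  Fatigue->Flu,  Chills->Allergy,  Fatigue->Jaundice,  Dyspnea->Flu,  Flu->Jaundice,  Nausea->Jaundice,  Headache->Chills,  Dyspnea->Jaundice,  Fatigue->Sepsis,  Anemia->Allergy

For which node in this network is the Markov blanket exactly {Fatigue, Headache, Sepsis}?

Fever

The target node must have every member of {Fatigue, Headache, Sepsis} as a parent, child, or co-parent, and no others.
Parents of Fever: Headache; children: Sepsis; co-parents: Fatigue, Headache.
These exactly cover the given set, so the node is Fever.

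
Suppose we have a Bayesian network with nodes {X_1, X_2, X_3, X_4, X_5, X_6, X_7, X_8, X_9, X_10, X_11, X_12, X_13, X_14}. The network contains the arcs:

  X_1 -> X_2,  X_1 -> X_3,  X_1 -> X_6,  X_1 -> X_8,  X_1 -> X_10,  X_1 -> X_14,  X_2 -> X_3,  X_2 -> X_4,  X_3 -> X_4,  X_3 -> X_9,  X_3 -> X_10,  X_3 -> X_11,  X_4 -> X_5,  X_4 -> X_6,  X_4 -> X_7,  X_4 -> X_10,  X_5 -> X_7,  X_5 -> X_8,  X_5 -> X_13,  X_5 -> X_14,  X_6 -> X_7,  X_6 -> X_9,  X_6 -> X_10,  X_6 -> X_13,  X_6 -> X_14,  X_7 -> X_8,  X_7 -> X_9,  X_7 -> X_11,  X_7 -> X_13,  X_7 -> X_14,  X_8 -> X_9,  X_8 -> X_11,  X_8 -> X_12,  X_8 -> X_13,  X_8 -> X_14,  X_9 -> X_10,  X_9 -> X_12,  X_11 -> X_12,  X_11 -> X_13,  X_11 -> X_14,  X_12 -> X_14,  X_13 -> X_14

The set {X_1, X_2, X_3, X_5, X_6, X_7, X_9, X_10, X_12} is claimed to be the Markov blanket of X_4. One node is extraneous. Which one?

By definition, MB(X_4) is built from X_4's parents, X_4's children, and the co-parents of X_4.
X_4 has children X_5, X_6, X_7, X_10.
X_4's parents: X_2, X_3.
Co-parents of X_4 (other parents of its children):
  X_5: no additional parents.
  parents(X_6) \ {X_4} = {X_1}.
  X_7's other parents are X_5, X_6.
  parents(X_10) \ {X_4} = {X_1, X_3, X_6, X_9}.
MB(X_4) = {X_1, X_2, X_3, X_5, X_6, X_7, X_9, X_10}.
X_12 is neither a parent, child, nor co-parent of X_4, so it does not belong.

X_12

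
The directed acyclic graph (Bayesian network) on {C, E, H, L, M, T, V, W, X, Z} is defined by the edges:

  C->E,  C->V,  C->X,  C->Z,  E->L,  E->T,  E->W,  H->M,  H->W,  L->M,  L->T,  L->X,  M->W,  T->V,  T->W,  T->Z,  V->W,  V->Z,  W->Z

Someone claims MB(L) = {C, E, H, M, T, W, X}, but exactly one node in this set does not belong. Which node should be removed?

Recall MB(v) = parents ∪ children ∪ spouses, where spouses are the other parents of v's children.
L has parent E.
L's children: M, T, X.
Co-parents of L (other parents of its children):
  M: H
  T: E
  X: C
MB(L) = {C, E, H, M, T, X}.
W is neither a parent, child, nor co-parent of L, so it does not belong.

W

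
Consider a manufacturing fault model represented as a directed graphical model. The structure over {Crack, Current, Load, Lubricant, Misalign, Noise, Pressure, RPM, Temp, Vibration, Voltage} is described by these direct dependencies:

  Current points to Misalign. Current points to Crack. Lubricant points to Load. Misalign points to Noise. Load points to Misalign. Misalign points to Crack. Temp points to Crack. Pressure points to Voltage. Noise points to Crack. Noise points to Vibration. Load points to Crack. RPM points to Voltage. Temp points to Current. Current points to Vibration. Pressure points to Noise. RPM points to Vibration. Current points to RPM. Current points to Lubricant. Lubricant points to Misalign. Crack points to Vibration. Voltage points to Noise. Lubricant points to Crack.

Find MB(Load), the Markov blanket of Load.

Recall MB(v) = parents ∪ children ∪ spouses, where spouses are the other parents of v's children.
Parents of Load: Lubricant.
Load's children: Crack, Misalign.
Parents of each child, excluding Load:
  Misalign: Current, Lubricant
  Crack: Current, Lubricant, Misalign, Noise, Temp
Taking the union gives {Crack, Current, Lubricant, Misalign, Noise, Temp}.

{Crack, Current, Lubricant, Misalign, Noise, Temp}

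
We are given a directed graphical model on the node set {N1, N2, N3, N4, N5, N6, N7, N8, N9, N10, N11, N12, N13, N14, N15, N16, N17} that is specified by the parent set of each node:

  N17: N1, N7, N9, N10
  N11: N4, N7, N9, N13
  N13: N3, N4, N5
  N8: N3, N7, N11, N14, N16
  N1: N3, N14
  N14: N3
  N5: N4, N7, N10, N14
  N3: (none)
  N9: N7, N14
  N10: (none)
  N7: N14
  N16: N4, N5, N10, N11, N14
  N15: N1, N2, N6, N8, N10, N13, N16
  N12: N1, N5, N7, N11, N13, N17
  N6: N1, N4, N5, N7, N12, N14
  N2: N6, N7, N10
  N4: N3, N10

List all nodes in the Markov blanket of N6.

Parents of N6: N1, N4, N5, N7, N12, N14.
N6 has children N2, N15.
For each child, the remaining parents (spouses of N6):
  N2: N7, N10
  N15: N1, N2, N8, N10, N13, N16
So the Markov blanket of N6 is {N1, N2, N4, N5, N7, N8, N10, N12, N13, N14, N15, N16}.

{N1, N2, N4, N5, N7, N8, N10, N12, N13, N14, N15, N16}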